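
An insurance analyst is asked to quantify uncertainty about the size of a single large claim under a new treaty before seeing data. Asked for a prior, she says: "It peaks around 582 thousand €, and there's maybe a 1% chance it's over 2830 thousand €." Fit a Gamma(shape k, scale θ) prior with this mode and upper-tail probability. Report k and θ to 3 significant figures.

k ≈ 2.58, θ ≈ 368

Gamma(k,θ) with k>1 has mode (k−1)θ, so θ = 582/(k−1).
Need P(X < 2830) = 0.99 with θ tied to k this way. Start at k = 2, θ = 582: P(X<2830) ≈ 0.955.
Too low — raise k to concentrate. Iterating converges to k ≈ 2.58.
Then θ = 582/(2.58−1) ≈ 368.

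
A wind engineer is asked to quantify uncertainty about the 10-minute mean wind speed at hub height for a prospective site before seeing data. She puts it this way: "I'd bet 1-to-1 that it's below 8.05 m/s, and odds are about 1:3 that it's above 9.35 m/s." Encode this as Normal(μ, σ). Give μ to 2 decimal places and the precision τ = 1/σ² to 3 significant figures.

μ = 8.05, τ = 0.269

For Normal(μ,σ), the p-quantile is μ + z_p·σ. Here z_{0.5} = 0, z_{0.75} = 0.6745.
So 8.05 = μ + 0σ and 9.35 = μ + 0.6745σ.
Subtracting: σ = (9.35 − 8.05)/(0.6745 − (0)) = 1.93.
Then μ = 8.05 − (0)·1.93 = 8.05.
Precision τ = 1/σ² = 1/1.927² = 0.269.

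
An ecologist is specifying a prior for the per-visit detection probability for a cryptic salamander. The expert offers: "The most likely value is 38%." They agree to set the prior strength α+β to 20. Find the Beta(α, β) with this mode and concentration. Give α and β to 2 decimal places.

α = 7.84, β = 12.16

For α,β > 1 the Beta mode is (α−1)/(α+β−2). With α+β = 20, the mode is (α−1)/18.
Set (α−1)/18 = 0.38 → α = 1 + 0.38·18 = 7.84.
β = 20 − α = 12.16.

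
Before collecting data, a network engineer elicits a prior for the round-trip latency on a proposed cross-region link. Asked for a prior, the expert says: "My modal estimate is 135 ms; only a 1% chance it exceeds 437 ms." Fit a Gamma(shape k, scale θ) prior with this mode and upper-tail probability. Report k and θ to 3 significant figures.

Gamma(k,θ) with k>1 has mode (k−1)θ, so θ = 135/(k−1).
Need P(X < 437) = 0.99 with θ tied to k this way. Start at k = 2, θ = 135: P(X<437) ≈ 0.834.
Too low — raise k to concentrate. Iterating converges to k ≈ 4.2.
Then θ = 135/(4.2−1) ≈ 42.2.

k ≈ 4.2, θ ≈ 42.2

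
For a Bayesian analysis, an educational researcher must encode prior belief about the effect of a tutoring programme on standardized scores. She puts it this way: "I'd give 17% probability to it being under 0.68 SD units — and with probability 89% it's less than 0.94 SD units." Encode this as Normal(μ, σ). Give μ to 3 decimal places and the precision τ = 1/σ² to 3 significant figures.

μ = 0.794, τ = 70.3

For Normal(μ,σ), the p-quantile is μ + z_p·σ. Here z_{0.17} = -0.9542, z_{0.89} = 1.227.
So 0.68 = μ − 0.9542σ and 0.94 = μ + 1.227σ.
Subtracting: σ = (0.94 − 0.68)/(1.227 − (-0.9542)) = 0.119.
Then μ = 0.68 − (-0.9542)·0.119 = 0.794.
Precision τ = 1/σ² = 1/0.1192² = 70.3.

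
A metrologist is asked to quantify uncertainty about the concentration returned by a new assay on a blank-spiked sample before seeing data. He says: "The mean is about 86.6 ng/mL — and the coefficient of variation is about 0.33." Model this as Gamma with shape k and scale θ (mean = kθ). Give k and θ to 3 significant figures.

For Gamma(k, scale θ): mean = kθ, variance = kθ², so CV = 1/√k.
CV = 0.33, hence k = 1/CV² = 9.18.
Then θ = mean/k = 86.6/9.18 = 9.43.

k ≈ 9.18, θ ≈ 9.43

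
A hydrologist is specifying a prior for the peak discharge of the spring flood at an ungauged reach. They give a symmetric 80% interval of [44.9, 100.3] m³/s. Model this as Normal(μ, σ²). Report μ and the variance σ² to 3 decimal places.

A symmetric 80% interval runs μ ± z·σ with z = 1.282.
Half-width = 27.7, so σ = 27.7/1.282 = 21.6144 and σ² = 467.183.
μ is the interval midpoint, 72.600.

μ = 72.600, σ² = 467.183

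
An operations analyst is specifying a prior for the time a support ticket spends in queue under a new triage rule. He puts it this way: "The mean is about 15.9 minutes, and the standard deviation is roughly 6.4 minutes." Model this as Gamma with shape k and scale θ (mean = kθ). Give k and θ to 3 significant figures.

k ≈ 6.17, θ ≈ 2.58

For Gamma(k, scale θ): mean = kθ, variance = kθ², so CV = 1/√k.
CV = SD/mean = 6.4/15.9 = 0.4025, hence k = 1/CV² = 6.17.
Then θ = mean/k = 15.9/6.17 = 2.58.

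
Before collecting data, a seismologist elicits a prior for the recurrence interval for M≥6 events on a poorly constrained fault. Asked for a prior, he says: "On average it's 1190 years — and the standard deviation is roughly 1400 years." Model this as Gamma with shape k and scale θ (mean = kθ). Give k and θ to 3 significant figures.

k ≈ 0.722, θ ≈ 1650

For Gamma(k, scale θ): mean = kθ, variance = kθ², so CV = 1/√k.
CV = SD/mean = 1400/1190 = 1.176, hence k = 1/CV² = 0.722.
Then θ = mean/k = 1190/0.722 = 1650.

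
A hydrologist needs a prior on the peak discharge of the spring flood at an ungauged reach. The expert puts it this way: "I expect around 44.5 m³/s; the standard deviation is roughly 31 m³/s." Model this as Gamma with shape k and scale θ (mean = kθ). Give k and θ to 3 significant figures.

k ≈ 2.06, θ ≈ 21.6

For Gamma(k, scale θ): mean = kθ, variance = kθ², so CV = 1/√k.
CV = SD/mean = 31/44.5 = 0.6966, hence k = 1/CV² = 2.06.
Then θ = mean/k = 44.5/2.06 = 21.6.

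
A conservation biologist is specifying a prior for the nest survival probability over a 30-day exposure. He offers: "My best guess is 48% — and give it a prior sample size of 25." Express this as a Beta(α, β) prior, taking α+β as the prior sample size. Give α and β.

Under the effective-sample-size interpretation, Beta(α, β) has prior mean α/(α+β) and prior sample size α+β.
So α+β = 25 and α/(α+β) = 0.48, giving α = 0.48·25 = 12 and β = 25 − 12 = 13.

α = 12, β = 13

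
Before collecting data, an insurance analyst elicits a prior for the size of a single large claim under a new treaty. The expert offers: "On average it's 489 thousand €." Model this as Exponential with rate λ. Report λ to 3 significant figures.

Exponential mean = 1/λ, so λ = 1/489.0 = 0.00204.

λ ≈ 0.00204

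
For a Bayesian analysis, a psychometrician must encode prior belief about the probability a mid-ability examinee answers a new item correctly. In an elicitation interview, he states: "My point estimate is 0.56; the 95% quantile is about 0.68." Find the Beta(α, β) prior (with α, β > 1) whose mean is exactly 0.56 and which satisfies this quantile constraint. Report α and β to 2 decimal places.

α ≈ 24.77, β ≈ 19.46

With mean 0.56 fixed, write α = 0.56s, β = 0.44s where s = α+β.
Need P(θ < 0.68) = 0.95 under Beta(0.56s, 0.44s). Normal approximation: (q−m)/√(m(1−m)/s) ≈ z_{0.95} = 1.64, so s ≈ 0.56·0.44·(1.64)²/(0.68−0.56)² = 46.3.
At s = 46.3: P(θ<0.68) ≈ 0.954. Adjusting to match 0.95 gives s ≈ 44.23.
So α = 0.56·44.23 ≈ 24.77, β = 0.44·44.23 ≈ 19.46.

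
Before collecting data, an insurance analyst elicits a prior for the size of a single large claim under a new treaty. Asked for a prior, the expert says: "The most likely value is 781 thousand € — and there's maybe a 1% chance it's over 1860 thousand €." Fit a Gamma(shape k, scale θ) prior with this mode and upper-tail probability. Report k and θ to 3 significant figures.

k ≈ 7.3, θ ≈ 124

Gamma(k,θ) with k>1 has mode (k−1)θ, so θ = 781/(k−1).
Need P(X < 1860) = 0.99 with θ tied to k this way. Start at k = 2, θ = 781: P(X<1860) ≈ 0.688.
Too low — raise k to concentrate. Iterating converges to k ≈ 7.3.
Then θ = 781/(7.3−1) ≈ 124.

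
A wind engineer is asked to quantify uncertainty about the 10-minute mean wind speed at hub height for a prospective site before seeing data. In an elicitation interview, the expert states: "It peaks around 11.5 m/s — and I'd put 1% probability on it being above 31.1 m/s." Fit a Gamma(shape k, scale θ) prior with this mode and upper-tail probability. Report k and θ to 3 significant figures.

k ≈ 5.66, θ ≈ 2.47

Gamma(k,θ) with k>1 has mode (k−1)θ, so θ = 11.5/(k−1).
Need P(X < 31.1) = 0.99 with θ tied to k this way. Start at k = 2, θ = 11.5: P(X<31.1) ≈ 0.752.
Too low — raise k to concentrate. Iterating converges to k ≈ 5.66.
Then θ = 11.5/(5.66−1) ≈ 2.47.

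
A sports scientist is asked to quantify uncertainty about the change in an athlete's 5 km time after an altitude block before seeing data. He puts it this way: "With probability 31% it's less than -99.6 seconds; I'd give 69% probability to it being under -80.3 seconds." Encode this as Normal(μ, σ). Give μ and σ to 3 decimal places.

μ = -89.950, σ = 19.462

For Normal(μ,σ), the p-quantile is μ + z_p·σ. Here z_{0.31} = -0.4959, z_{0.69} = 0.4959.
So -99.6 = μ − 0.4959σ and -80.3 = μ + 0.4959σ.
Subtracting: σ = (-80.3 − -99.6)/(0.4959 − (-0.4959)) = 19.462.
Then μ = -99.6 − (-0.4959)·19.462 = -89.950.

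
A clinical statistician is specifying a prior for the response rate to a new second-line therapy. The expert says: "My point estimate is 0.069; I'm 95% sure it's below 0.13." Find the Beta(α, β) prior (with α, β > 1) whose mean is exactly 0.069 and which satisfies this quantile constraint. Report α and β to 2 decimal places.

With mean 0.069 fixed, write α = 0.069s, β = 0.931s where s = α+β.
Need P(θ < 0.13) = 0.95 under Beta(0.069s, 0.931s). Normal approximation: (q−m)/√(m(1−m)/s) ≈ z_{0.95} = 1.64, so s ≈ 0.069·0.931·(1.64)²/(0.13−0.069)² = 46.7.
At s = 46.7: P(θ<0.13) ≈ 0.933. Adjusting to match 0.95 gives s ≈ 58.87.
So α = 0.069·58.87 ≈ 4.06, β = 0.931·58.87 ≈ 54.81.

α ≈ 4.06, β ≈ 54.81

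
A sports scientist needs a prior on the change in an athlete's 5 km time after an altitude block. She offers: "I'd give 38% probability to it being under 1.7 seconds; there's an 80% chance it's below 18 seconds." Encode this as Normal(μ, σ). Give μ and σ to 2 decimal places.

The p-quantile of Normal(μ,σ) is μ + z_p·σ, with z_{0.38} = -0.3055 and z_{0.8} = 0.8416.
Eliminate σ: μ = (z₂·x₁ − z₁·x₂)/(z₂ − z₁) = (0.8416·1.7 − (-0.3055)·18)/1.147 = 6.04.
Then σ = (x₂ − x₁)/(z₂ − z₁) = (18 − 1.7)/1.147 = 14.21.

μ = 6.04, σ = 14.21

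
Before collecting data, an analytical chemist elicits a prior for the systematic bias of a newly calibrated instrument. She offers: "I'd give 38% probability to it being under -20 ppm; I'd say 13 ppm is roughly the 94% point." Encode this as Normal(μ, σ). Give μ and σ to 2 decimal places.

For Normal(μ,σ), the p-quantile is μ + z_p·σ. Here z_{0.38} = -0.3055, z_{0.94} = 1.555.
So -20 = μ − 0.3055σ and 13 = μ + 1.555σ.
Subtracting: σ = (13 − -20)/(1.555 − (-0.3055)) = 17.74.
Then μ = -20 − (-0.3055)·17.74 = -14.58.

μ = -14.58, σ = 17.74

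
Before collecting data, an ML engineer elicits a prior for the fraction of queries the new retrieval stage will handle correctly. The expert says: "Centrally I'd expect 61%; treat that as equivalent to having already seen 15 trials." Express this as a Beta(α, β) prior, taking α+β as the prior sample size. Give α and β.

α = 9.15, β = 5.85

Under the effective-sample-size interpretation, Beta(α, β) has prior mean α/(α+β) and prior sample size α+β.
So α+β = 15 and α/(α+β) = 0.61, giving α = 0.61·15 = 9.15 and β = 15 − 9.15 = 5.85.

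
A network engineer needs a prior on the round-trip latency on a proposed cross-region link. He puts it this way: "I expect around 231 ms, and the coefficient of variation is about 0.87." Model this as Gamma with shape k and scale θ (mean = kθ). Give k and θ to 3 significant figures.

k ≈ 1.32, θ ≈ 175

For Gamma(k, scale θ): mean = kθ, variance = kθ², so CV = 1/√k.
CV = 0.87, hence k = 1/CV² = 1.32.
Then θ = mean/k = 231/1.32 = 175.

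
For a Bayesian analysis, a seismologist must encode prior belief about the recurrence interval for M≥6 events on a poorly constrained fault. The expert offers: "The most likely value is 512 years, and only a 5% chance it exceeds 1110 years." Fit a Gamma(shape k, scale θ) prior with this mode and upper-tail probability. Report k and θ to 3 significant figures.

k ≈ 5.6, θ ≈ 111

Gamma(k,θ) with k>1 has mode (k−1)θ, so θ = 512/(k−1).
Need P(X < 1110) = 0.95 with θ tied to k this way. Start at k = 2, θ = 512: P(X<1110) ≈ 0.638.
Too low — raise k to concentrate. Iterating converges to k ≈ 5.6.
Then θ = 512/(5.6−1) ≈ 111.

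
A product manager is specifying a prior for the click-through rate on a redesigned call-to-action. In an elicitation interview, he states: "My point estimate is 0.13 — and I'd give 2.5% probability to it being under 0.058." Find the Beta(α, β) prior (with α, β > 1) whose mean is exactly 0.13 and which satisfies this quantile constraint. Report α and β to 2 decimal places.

With mean 0.13 fixed, write α = 0.13s, β = 0.87s where s = α+β.
Need P(θ < 0.058) = 0.025 under Beta(0.13s, 0.87s). Normal approximation: (q−m)/√(m(1−m)/s) ≈ z_{0.025} = -1.96, so s ≈ 0.13·0.87·(-1.96)²/(0.058−0.13)² = 83.8.
At s = 83.8: P(θ<0.058) ≈ 0.009. Adjusting to match 0.025 gives s ≈ 59.80.
So α = 0.13·59.80 ≈ 7.77, β = 0.87·59.80 ≈ 52.03.

α ≈ 7.77, β ≈ 52.03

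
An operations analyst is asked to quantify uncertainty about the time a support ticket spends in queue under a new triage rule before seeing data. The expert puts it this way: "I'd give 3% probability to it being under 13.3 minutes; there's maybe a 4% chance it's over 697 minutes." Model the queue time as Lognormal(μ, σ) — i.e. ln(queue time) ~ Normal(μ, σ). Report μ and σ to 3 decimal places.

μ ≈ 4.638, σ ≈ 1.090

If T ~ Lognormal(μ,σ) then ln T ~ Normal(μ,σ), so the p-quantile of ln T is μ + z_p·σ.
ln(13.3) = 2.588 and ln(697) = 6.547; z_{0.03} = -1.881, z_{0.96} = 1.751.
σ = (6.547 − 2.588)/(1.751 − (-1.881)) = 1.090.
μ = 2.588 − (-1.881)·1.090 = 4.638.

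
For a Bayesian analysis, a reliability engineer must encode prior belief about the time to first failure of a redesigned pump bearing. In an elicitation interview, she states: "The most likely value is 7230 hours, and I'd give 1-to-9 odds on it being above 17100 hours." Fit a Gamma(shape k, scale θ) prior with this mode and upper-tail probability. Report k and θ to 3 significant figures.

Gamma(k,θ) with k>1 has mode (k−1)θ, so θ = 7230/(k−1).
Need P(X < 17100) = 0.9 with θ tied to k this way. Start at k = 2, θ = 7230: P(X<17100) ≈ 0.684.
Too low — raise k to concentrate. Iterating converges to k ≈ 3.59.
Then θ = 7230/(3.59−1) ≈ 2790.

k ≈ 3.59, θ ≈ 2790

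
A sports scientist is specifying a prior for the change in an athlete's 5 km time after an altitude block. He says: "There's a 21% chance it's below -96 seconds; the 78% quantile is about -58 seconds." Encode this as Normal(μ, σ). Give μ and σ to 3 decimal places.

μ = -76.588, σ = 24.072

The p-quantile of Normal(μ,σ) is μ + z_p·σ, with z_{0.21} = -0.8064 and z_{0.78} = 0.7722.
Eliminate σ: μ = (z₂·x₁ − z₁·x₂)/(z₂ − z₁) = (0.7722·-96 − (-0.8064)·-58)/1.579 = -76.588.
Then σ = (x₂ − x₁)/(z₂ − z₁) = (-58 − -96)/1.579 = 24.072.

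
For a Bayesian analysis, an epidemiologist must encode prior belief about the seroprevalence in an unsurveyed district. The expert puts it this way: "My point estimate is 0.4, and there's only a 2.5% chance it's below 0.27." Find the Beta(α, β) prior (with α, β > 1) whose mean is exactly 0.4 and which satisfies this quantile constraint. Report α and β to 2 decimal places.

α ≈ 20.01, β ≈ 30.02

With mean 0.4 fixed, write α = 0.4s, β = 0.6s where s = α+β.
Need P(θ < 0.27) = 0.025 under Beta(0.4s, 0.6s). Normal approximation: (q−m)/√(m(1−m)/s) ≈ z_{0.025} = -1.96, so s ≈ 0.4·0.6·(-1.96)²/(0.27−0.4)² = 54.6.
At s = 54.6: P(θ<0.27) ≈ 0.020. Adjusting to match 0.025 gives s ≈ 50.03.
So α = 0.4·50.03 ≈ 20.01, β = 0.6·50.03 ≈ 30.02.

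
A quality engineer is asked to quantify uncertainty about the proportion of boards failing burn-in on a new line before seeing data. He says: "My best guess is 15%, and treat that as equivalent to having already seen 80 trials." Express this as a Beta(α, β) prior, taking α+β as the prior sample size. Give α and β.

α = 12, β = 68

Under the effective-sample-size interpretation, Beta(α, β) has prior mean α/(α+β) and prior sample size α+β.
So α+β = 80 and α/(α+β) = 0.15, giving α = 0.15·80 = 12 and β = 80 − 12 = 68.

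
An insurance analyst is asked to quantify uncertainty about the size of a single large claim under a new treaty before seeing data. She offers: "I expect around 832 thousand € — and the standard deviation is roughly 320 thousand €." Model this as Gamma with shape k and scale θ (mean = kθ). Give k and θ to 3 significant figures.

For Gamma(k, scale θ): mean = kθ, variance = kθ², so CV = 1/√k.
CV = SD/mean = 320/832 = 0.3846, hence k = 1/CV² = 6.76.
Then θ = mean/k = 832/6.76 = 123.

k ≈ 6.76, θ ≈ 123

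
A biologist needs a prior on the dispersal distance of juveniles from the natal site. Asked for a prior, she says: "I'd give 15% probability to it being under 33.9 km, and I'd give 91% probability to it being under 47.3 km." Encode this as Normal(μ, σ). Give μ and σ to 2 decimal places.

μ = 39.74, σ = 5.64

The p-quantile of Normal(μ,σ) is μ + z_p·σ, with z_{0.15} = -1.036 and z_{0.91} = 1.341.
Eliminate σ: μ = (z₂·x₁ − z₁·x₂)/(z₂ − z₁) = (1.341·33.9 − (-1.036)·47.3)/2.377 = 39.74.
Then σ = (x₂ − x₁)/(z₂ − z₁) = (47.3 − 33.9)/2.377 = 5.64.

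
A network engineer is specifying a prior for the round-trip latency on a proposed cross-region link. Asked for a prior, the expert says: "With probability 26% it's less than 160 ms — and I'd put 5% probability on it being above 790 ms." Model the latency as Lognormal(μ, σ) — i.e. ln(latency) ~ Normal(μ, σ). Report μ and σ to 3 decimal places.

μ ≈ 5.524, σ ≈ 0.698

If T ~ Lognormal(μ,σ) then ln T ~ Normal(μ,σ), so the p-quantile of ln T is μ + z_p·σ.
ln(160) = 5.075 and ln(790) = 6.672; z_{0.26} = -0.6433, z_{0.95} = 1.645.
σ = (6.672 − 5.075)/(1.645 − (-0.6433)) = 0.698.
μ = 5.075 − (-0.6433)·0.698 = 5.524.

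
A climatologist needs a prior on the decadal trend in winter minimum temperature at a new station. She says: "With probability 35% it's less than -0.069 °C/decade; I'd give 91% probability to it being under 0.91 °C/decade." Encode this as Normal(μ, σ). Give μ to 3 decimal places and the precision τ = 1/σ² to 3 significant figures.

For Normal(μ,σ), the p-quantile is μ + z_p·σ. Here z_{0.35} = -0.3853, z_{0.91} = 1.341.
So -0.069 = μ − 0.3853σ and 0.91 = μ + 1.341σ.
Subtracting: σ = (0.91 − -0.069)/(1.341 − (-0.3853)) = 0.567.
Then μ = -0.069 − (-0.3853)·0.567 = 0.150.
Precision τ = 1/σ² = 1/0.5672² = 3.11.

μ = 0.150, τ = 3.11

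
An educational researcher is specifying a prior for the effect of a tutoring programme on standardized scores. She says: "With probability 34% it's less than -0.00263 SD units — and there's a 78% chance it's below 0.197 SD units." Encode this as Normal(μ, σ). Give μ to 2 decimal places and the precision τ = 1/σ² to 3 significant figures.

μ = 0.07, τ = 35.2

For Normal(μ,σ), the p-quantile is μ + z_p·σ. Here z_{0.34} = -0.4125, z_{0.78} = 0.7722.
So -0.00263 = μ − 0.4125σ and 0.197 = μ + 0.7722σ.
Subtracting: σ = (0.197 − -0.00263)/(0.7722 − (-0.4125)) = 0.17.
Then μ = -0.00263 − (-0.4125)·0.17 = 0.07.
Precision τ = 1/σ² = 1/0.1685² = 35.2.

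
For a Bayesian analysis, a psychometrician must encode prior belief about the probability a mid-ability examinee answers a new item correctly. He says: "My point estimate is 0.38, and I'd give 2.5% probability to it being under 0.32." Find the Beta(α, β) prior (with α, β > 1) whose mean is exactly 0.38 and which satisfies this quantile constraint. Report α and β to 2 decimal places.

With mean 0.38 fixed, write α = 0.38s, β = 0.62s where s = α+β.
Need P(θ < 0.32) = 0.025 under Beta(0.38s, 0.62s). Normal approximation: (q−m)/√(m(1−m)/s) ≈ z_{0.025} = -1.96, so s ≈ 0.38·0.62·(-1.96)²/(0.32−0.38)² = 251.4.
At s = 251.4: P(θ<0.32) ≈ 0.023. Adjusting to match 0.025 gives s ≈ 242.25.
So α = 0.38·242.25 ≈ 92.05, β = 0.62·242.25 ≈ 150.19.

α ≈ 92.05, β ≈ 150.19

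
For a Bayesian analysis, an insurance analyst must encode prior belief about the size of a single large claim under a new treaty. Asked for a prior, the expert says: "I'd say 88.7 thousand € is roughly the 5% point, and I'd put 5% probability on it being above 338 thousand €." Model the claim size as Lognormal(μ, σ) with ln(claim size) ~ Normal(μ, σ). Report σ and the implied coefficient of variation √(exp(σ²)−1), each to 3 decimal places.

If T ~ Lognormal(μ,σ) then ln T ~ Normal(μ,σ), so the p-quantile of ln T is μ + z_p·σ.
ln(88.7) = 4.485 and ln(338) = 5.823; z_{0.05} = -1.645, z_{0.95} = 1.645.
σ = (5.823 − 4.485)/(1.645 − (-1.645)) = 0.407.
μ = 4.485 − (-1.645)·0.407 = 5.154.
CV = √(exp(σ²)−1) = √(exp(0.1654)−1) = 0.424.

σ ≈ 0.407, CV ≈ 0.424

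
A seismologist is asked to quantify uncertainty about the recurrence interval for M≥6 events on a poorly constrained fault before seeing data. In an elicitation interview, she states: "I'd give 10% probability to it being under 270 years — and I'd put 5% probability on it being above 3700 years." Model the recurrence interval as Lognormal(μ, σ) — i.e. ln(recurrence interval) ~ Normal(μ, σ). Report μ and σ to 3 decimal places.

μ ≈ 6.745, σ ≈ 0.894

If T ~ Lognormal(μ,σ) then ln T ~ Normal(μ,σ), so the p-quantile of ln T is μ + z_p·σ.
ln(270) = 5.598 and ln(3700) = 8.216; z_{0.1} = -1.282, z_{0.95} = 1.645.
σ = (8.216 − 5.598)/(1.645 − (-1.282)) = 0.894.
μ = 5.598 − (-1.282)·0.894 = 6.745.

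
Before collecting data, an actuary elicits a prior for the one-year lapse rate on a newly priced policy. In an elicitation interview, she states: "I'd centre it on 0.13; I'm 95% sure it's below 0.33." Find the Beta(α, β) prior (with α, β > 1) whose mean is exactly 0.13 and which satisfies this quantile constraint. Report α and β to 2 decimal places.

α ≈ 1.31, β ≈ 8.78

With mean 0.13 fixed, write α = 0.13s, β = 0.87s where s = α+β.
Need P(θ < 0.33) = 0.95 under Beta(0.13s, 0.87s). Normal approximation: (q−m)/√(m(1−m)/s) ≈ z_{0.95} = 1.64, so s ≈ 0.13·0.87·(1.64)²/(0.33−0.13)² = 7.6.
At s = 7.6: P(θ<0.33) ≈ 0.931. Adjusting to match 0.95 gives s ≈ 10.10.
So α = 0.13·10.10 ≈ 1.31, β = 0.87·10.10 ≈ 8.78.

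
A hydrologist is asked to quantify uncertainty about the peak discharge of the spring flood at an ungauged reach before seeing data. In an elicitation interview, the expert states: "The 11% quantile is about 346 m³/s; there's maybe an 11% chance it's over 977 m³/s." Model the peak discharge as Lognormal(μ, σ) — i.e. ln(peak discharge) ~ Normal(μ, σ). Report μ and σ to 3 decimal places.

μ ≈ 6.365, σ ≈ 0.423

If T ~ Lognormal(μ,σ) then ln T ~ Normal(μ,σ), so the p-quantile of ln T is μ + z_p·σ.
ln(346) = 5.846 and ln(977) = 6.884; z_{0.11} = -1.227, z_{0.89} = 1.227.
σ = (6.884 − 5.846)/(1.227 − (-1.227)) = 0.423.
μ = 5.846 − (-1.227)·0.423 = 6.365.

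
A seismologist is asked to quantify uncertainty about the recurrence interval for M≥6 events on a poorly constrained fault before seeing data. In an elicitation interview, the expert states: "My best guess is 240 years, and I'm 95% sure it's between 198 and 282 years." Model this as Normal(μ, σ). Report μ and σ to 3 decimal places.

μ = 240.000, σ = 21.429

A symmetric 95% interval runs μ ± z·σ with z = 1.96.
Half-width = 42, so σ = 42/1.96 = 21.429.
μ is the stated best guess, 240.000.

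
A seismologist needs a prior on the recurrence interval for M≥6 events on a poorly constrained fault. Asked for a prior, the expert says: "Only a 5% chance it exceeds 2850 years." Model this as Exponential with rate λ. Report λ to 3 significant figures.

P(T > 2850.0) = e^(−λ·2850.0) = 0.05, so λ = −ln(0.05)/2850.0 = 0.00105.

λ ≈ 0.00105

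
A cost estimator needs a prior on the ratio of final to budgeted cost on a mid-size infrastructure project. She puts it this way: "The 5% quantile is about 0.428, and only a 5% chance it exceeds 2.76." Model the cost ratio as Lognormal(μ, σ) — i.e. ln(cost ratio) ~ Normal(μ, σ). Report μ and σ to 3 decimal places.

μ ≈ 0.083, σ ≈ 0.567

If T ~ Lognormal(μ,σ) then ln T ~ Normal(μ,σ), so the p-quantile of ln T is μ + z_p·σ.
ln(0.428) = -0.8486 and ln(2.76) = 1.015; z_{0.05} = -1.645, z_{0.95} = 1.645.
σ = (1.015 − -0.8486)/(1.645 − (-1.645)) = 0.567.
μ = -0.8486 − (-1.645)·0.567 = 0.083.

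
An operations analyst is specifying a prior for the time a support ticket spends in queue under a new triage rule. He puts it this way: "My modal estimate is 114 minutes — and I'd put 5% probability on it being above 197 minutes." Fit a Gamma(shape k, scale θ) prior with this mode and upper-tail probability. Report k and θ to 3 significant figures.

Gamma(k,θ) with k>1 has mode (k−1)θ, so θ = 114/(k−1).
Need P(X < 197) = 0.95 with θ tied to k this way. Start at k = 2, θ = 114: P(X<197) ≈ 0.515.
Too low — raise k to concentrate. Iterating converges to k ≈ 10.3.
Then θ = 114/(10.3−1) ≈ 12.2.

k ≈ 10.3, θ ≈ 12.2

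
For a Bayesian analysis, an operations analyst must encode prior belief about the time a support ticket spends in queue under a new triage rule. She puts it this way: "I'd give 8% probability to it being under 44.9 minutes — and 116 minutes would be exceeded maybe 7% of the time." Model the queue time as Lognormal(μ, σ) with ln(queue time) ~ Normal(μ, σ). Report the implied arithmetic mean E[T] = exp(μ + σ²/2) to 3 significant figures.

E[T] ≈ 75.3 minutes

If T ~ Lognormal(μ,σ) then ln T ~ Normal(μ,σ), so the p-quantile of ln T is μ + z_p·σ.
ln(44.9) = 3.804 and ln(116) = 4.754; z_{0.08} = -1.405, z_{0.93} = 1.476.
σ = (4.754 − 3.804)/(1.476 − (-1.405)) = 0.329.
μ = 3.804 − (-1.405)·0.329 = 4.267.
E[T] = exp(μ + σ²/2) = exp(4.267 + 0.0543) = 75.3 minutes.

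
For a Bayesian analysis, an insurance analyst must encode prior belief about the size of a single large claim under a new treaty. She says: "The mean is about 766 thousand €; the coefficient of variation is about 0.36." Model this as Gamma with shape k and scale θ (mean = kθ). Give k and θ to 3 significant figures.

For Gamma(k, scale θ): mean = kθ, variance = kθ², so CV = 1/√k.
CV = 0.36, hence k = 1/CV² = 7.72.
Then θ = mean/k = 766/7.72 = 99.3.

k ≈ 7.72, θ ≈ 99.3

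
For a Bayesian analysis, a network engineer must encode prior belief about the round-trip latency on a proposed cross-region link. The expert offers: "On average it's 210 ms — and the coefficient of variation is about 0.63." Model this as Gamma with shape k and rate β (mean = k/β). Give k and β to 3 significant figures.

k ≈ 2.52, β ≈ 0.012

For Gamma(k, rate β): mean = k/β, variance = k/β², so CV = 1/√k.
CV = 0.63, hence k = 1/CV² = 2.52.
Then β = k/mean = 2.52/210 = 0.012.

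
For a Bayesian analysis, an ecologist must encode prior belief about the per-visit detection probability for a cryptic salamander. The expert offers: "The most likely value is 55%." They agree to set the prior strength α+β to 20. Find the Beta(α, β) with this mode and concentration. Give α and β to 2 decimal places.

α = 10.90, β = 9.10

For α,β > 1 the Beta mode is (α−1)/(α+β−2). With α+β = 20, the mode is (α−1)/18.
Set (α−1)/18 = 0.55 → α = 1 + 0.55·18 = 10.90.
β = 20 − α = 9.10.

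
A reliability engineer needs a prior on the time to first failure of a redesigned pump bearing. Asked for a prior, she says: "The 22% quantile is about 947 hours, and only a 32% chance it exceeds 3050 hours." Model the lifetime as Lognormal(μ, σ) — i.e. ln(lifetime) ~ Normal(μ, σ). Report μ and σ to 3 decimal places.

μ ≈ 7.582, σ ≈ 0.943

If T ~ Lognormal(μ,σ) then ln T ~ Normal(μ,σ), so the p-quantile of ln T is μ + z_p·σ.
ln(947) = 6.853 and ln(3050) = 8.023; z_{0.22} = -0.7722, z_{0.68} = 0.4677.
σ = (8.023 − 6.853)/(0.4677 − (-0.7722)) = 0.943.
μ = 6.853 − (-0.7722)·0.943 = 7.582.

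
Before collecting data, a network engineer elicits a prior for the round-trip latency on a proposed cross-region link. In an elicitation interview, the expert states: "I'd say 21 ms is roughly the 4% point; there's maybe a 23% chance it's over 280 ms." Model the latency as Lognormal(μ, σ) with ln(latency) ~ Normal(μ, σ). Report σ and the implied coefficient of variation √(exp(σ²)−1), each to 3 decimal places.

If T ~ Lognormal(μ,σ) then ln T ~ Normal(μ,σ), so the p-quantile of ln T is μ + z_p·σ.
ln(21) = 3.045 and ln(280) = 5.635; z_{0.04} = -1.751, z_{0.77} = 0.7388.
σ = (5.635 − 3.045)/(0.7388 − (-1.751)) = 1.040.
μ = 3.045 − (-1.751)·1.040 = 4.866.
CV = √(exp(σ²)−1) = √(exp(1.0826)−1) = 1.397.

σ ≈ 1.040, CV ≈ 1.397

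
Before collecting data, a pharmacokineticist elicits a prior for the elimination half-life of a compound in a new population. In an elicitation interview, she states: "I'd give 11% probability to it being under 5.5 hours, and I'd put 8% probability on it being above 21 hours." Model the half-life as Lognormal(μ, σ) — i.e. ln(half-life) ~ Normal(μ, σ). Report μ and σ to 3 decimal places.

μ ≈ 2.329, σ ≈ 0.509

If T ~ Lognormal(μ,σ) then ln T ~ Normal(μ,σ), so the p-quantile of ln T is μ + z_p·σ.
ln(5.5) = 1.705 and ln(21) = 3.045; z_{0.11} = -1.227, z_{0.92} = 1.405.
σ = (3.045 − 1.705)/(1.405 − (-1.227)) = 0.509.
μ = 1.705 − (-1.227)·0.509 = 2.329.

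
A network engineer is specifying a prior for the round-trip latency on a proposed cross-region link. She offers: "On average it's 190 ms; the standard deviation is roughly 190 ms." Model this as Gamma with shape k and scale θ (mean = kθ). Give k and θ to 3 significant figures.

For Gamma(k, scale θ): mean = kθ, variance = kθ², so CV = 1/√k.
CV = SD/mean = 190/190 = 1, hence k = 1/CV² = 1.
Then θ = mean/k = 190/1 = 190.

k ≈ 1, θ ≈ 190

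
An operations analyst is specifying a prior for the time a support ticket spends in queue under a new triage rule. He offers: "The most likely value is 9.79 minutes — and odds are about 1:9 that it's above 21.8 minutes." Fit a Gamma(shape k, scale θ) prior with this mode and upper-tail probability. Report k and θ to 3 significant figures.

Gamma(k,θ) with k>1 has mode (k−1)θ, so θ = 9.79/(k−1).
Need P(X < 21.8) = 0.9 with θ tied to k this way. Start at k = 2, θ = 9.79: P(X<21.8) ≈ 0.652.
Too low — raise k to concentrate. Iterating converges to k ≈ 4.
Then θ = 9.79/(4−1) ≈ 3.26.

k ≈ 4, θ ≈ 3.26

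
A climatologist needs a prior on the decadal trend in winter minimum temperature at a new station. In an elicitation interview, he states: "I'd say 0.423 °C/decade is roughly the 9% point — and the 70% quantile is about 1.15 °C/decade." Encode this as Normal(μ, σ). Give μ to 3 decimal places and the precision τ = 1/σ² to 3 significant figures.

The p-quantile of Normal(μ,σ) is μ + z_p·σ, with z_{0.09} = -1.341 and z_{0.7} = 0.5244.
Eliminate σ: μ = (z₂·x₁ − z₁·x₂)/(z₂ − z₁) = (0.5244·0.423 − (-1.341)·1.15)/1.865 = 0.946.
Then σ = (x₂ − x₁)/(z₂ − z₁) = (1.15 − 0.423)/1.865 = 0.390.
Precision τ = 1/σ² = 1/0.3898² = 6.58.

μ = 0.946, τ = 6.58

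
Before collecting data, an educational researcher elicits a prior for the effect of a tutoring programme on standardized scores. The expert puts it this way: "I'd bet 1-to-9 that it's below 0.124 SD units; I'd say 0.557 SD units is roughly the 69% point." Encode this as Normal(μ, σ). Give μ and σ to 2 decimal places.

The p-quantile of Normal(μ,σ) is μ + z_p·σ, with z_{0.1} = -1.282 and z_{0.69} = 0.4959.
Eliminate σ: μ = (z₂·x₁ − z₁·x₂)/(z₂ − z₁) = (0.4959·0.124 − (-1.282)·0.557)/1.777 = 0.44.
Then σ = (x₂ − x₁)/(z₂ − z₁) = (0.557 − 0.124)/1.777 = 0.24.

μ = 0.44, σ = 0.24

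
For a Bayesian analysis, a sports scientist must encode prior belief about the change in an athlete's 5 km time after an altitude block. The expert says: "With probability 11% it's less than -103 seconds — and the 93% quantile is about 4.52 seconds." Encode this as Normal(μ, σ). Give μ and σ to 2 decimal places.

μ = -54.20, σ = 39.79

For Normal(μ,σ), the p-quantile is μ + z_p·σ. Here z_{0.11} = -1.227, z_{0.93} = 1.476.
So -103 = μ − 1.227σ and 4.52 = μ + 1.476σ.
Subtracting: σ = (4.52 − -103)/(1.476 − (-1.227)) = 39.79.
Then μ = -103 − (-1.227)·39.79 = -54.20.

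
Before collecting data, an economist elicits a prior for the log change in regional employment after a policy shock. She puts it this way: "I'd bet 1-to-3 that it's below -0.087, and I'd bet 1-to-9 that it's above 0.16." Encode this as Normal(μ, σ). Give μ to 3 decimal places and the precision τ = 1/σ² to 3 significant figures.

μ = -0.002, τ = 62.7

The p-quantile of Normal(μ,σ) is μ + z_p·σ, with z_{0.25} = -0.6745 and z_{0.9} = 1.282.
Eliminate σ: μ = (z₂·x₁ − z₁·x₂)/(z₂ − z₁) = (1.282·-0.087 − (-0.6745)·0.16)/1.956 = -0.002.
Then σ = (x₂ − x₁)/(z₂ − z₁) = (0.16 − -0.087)/1.956 = 0.126.
Precision τ = 1/σ² = 1/0.1263² = 62.7.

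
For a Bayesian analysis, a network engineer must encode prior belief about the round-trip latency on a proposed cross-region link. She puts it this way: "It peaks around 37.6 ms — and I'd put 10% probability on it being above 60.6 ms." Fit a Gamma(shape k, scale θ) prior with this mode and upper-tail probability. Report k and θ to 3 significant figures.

k ≈ 9.26, θ ≈ 4.55

Gamma(k,θ) with k>1 has mode (k−1)θ, so θ = 37.6/(k−1).
Need P(X < 60.6) = 0.9 with θ tied to k this way. Start at k = 2, θ = 37.6: P(X<60.6) ≈ 0.479.
Too low — raise k to concentrate. Iterating converges to k ≈ 9.26.
Then θ = 37.6/(9.26−1) ≈ 4.55.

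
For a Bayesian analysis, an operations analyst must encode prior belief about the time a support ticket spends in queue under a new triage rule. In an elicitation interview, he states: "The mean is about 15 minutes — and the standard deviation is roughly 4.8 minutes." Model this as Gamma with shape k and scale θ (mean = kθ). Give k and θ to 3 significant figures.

k ≈ 9.77, θ ≈ 1.54

For Gamma(k, scale θ): mean = kθ, variance = kθ², so CV = 1/√k.
CV = SD/mean = 4.8/15 = 0.32, hence k = 1/CV² = 9.77.
Then θ = mean/k = 15/9.77 = 1.54.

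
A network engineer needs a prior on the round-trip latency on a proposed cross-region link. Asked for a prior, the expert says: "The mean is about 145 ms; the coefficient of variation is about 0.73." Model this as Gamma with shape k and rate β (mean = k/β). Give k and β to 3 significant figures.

For Gamma(k, rate β): mean = k/β, variance = k/β², so CV = 1/√k.
CV = 0.73, hence k = 1/CV² = 1.88.
Then β = k/mean = 1.88/145 = 0.0129.

k ≈ 1.88, β ≈ 0.0129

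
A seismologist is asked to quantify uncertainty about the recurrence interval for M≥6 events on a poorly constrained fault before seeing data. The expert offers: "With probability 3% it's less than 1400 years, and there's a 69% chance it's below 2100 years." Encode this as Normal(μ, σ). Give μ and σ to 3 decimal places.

μ = 1953.956, σ = 294.533

For Normal(μ,σ), the p-quantile is μ + z_p·σ. Here z_{0.03} = -1.881, z_{0.69} = 0.4959.
So 1400 = μ − 1.881σ and 2100 = μ + 0.4959σ.
Subtracting: σ = (2100 − 1400)/(0.4959 − (-1.881)) = 294.533.
Then μ = 1400 − (-1.881)·294.533 = 1953.956.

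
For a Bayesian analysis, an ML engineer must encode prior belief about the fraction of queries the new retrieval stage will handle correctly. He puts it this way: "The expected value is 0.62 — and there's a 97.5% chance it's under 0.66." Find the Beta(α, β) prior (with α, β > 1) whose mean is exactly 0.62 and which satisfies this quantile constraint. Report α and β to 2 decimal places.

α ≈ 342.69, β ≈ 210.04

With mean 0.62 fixed, write α = 0.62s, β = 0.38s where s = α+β.
Need P(θ < 0.66) = 0.975 under Beta(0.62s, 0.38s). Normal approximation: (q−m)/√(m(1−m)/s) ≈ z_{0.975} = 1.96, so s ≈ 0.62·0.38·(1.96)²/(0.66−0.62)² = 565.7.
At s = 565.7: P(θ<0.66) ≈ 0.976. Adjusting to match 0.975 gives s ≈ 552.73.
So α = 0.62·552.73 ≈ 342.69, β = 0.38·552.73 ≈ 210.04.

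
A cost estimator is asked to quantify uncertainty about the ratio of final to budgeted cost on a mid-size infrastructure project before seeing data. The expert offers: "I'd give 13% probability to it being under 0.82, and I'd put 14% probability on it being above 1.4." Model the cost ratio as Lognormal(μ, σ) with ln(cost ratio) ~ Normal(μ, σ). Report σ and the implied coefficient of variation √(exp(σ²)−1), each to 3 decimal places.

If T ~ Lognormal(μ,σ) then ln T ~ Normal(μ,σ), so the p-quantile of ln T is μ + z_p·σ.
ln(0.82) = -0.1985 and ln(1.4) = 0.3365; z_{0.13} = -1.126, z_{0.86} = 1.08.
σ = (0.3365 − -0.1985)/(1.08 − (-1.126)) = 0.242.
μ = -0.1985 − (-1.126)·0.242 = 0.075.
CV = √(exp(σ²)−1) = √(exp(0.0588)−1) = 0.246.

σ ≈ 0.242, CV ≈ 0.246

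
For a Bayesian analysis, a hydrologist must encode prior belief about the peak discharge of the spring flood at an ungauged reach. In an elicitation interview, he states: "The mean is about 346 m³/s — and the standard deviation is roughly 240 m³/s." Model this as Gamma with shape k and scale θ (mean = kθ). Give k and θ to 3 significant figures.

k ≈ 2.08, θ ≈ 166

For Gamma(k, scale θ): mean = kθ, variance = kθ², so CV = 1/√k.
CV = SD/mean = 240/346 = 0.6936, hence k = 1/CV² = 2.08.
Then θ = mean/k = 346/2.08 = 166.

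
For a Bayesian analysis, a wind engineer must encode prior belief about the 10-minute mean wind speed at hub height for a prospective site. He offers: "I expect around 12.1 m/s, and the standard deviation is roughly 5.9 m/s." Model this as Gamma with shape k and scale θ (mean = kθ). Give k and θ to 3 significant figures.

k ≈ 4.21, θ ≈ 2.88

For Gamma(k, scale θ): mean = kθ, variance = kθ², so CV = 1/√k.
CV = SD/mean = 5.9/12.1 = 0.4876, hence k = 1/CV² = 4.21.
Then θ = mean/k = 12.1/4.21 = 2.88.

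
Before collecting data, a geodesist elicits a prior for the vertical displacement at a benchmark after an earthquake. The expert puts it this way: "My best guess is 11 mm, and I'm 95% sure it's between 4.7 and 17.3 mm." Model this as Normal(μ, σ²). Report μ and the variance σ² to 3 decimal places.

A symmetric 95% interval runs μ ± z·σ with z = 1.96.
Half-width = 6.3, so σ = 6.3/1.96 = 3.2143 and σ² = 10.332.
μ is the stated best guess, 11.000.

μ = 11.000, σ² = 10.332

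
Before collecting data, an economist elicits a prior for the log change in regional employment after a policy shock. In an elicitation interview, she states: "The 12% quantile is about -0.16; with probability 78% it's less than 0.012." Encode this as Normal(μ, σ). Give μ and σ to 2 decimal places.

The p-quantile of Normal(μ,σ) is μ + z_p·σ, with z_{0.12} = -1.175 and z_{0.78} = 0.7722.
Eliminate σ: μ = (z₂·x₁ − z₁·x₂)/(z₂ − z₁) = (0.7722·-0.16 − (-1.175)·0.012)/1.947 = -0.06.
Then σ = (x₂ − x₁)/(z₂ − z₁) = (0.012 − -0.16)/1.947 = 0.09.

μ = -0.06, σ = 0.09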